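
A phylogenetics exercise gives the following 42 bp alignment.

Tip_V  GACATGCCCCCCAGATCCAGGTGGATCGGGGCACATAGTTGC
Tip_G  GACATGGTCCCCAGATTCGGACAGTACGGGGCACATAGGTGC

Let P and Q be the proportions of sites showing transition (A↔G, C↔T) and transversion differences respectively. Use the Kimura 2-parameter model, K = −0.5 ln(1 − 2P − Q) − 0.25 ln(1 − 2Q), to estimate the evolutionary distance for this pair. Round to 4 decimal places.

0.2926

The sequences differ at positions 7 (C/G, transversion), 8 (C/T, transition), 17 (C/T, transition), 19 (A/G, transition), 21 (G/A, transition), 22 (T/C, transition), 23 (G/A, transition), 25 (A/T, transversion), 26 (T/A, transversion), 39 (T/G, transversion).
Of the 10 differences, 6 transitions and 4 transversions over 42 sites: P = 6/42 = 0.142857, Q = 4/42 = 0.095238.
d = −0.5·ln(0.619048) − 0.25·ln(0.809524) = −0.5·(-0.479572) − 0.25·(-0.211309) = 0.2926.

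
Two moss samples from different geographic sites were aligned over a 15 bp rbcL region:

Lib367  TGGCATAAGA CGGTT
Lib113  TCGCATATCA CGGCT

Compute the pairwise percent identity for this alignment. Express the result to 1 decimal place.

The sequences differ at positions 2 (G/C), 8 (A/T), 9 (G/C), 14 (T/C).
11 of the 15 sites match, so the percent identity is 11/15 × 100 = 73.3%.

73.3%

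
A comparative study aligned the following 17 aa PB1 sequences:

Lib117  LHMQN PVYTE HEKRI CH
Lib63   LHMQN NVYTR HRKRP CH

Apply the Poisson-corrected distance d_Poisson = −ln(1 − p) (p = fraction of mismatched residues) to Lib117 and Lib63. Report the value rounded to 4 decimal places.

Differing sites — 6:P/N; 10:E/R; 12:E/R; 15:I/P.
p = 4/17 = 0.235294.
d = −ln(1 − 0.235294) = −ln(0.764706) = 0.2683.

0.2683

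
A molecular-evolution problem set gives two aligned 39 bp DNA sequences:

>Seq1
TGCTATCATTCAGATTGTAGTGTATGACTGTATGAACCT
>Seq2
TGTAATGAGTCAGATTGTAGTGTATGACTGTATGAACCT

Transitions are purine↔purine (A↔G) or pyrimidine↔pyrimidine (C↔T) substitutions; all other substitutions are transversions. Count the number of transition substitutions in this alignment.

The sequences differ at positions 3 (C/T, transition), 4 (T/A, transversion), 7 (C/G, transversion), 9 (T/G, transversion).
Of the 4 differences, 1 transition and 3 transversions, so the answer is 1.

1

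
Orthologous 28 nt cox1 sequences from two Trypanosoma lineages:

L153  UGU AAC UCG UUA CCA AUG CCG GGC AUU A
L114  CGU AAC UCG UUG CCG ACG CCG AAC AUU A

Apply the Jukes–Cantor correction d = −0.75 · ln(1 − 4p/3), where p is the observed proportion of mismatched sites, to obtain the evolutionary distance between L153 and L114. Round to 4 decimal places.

The sequences differ at positions 1 (U/C), 12 (A/G), 15 (A/G), 17 (U/C), 22 (G/A), 23 (G/A).
p = 6/28 = 0.214286.
d = −0.75 · ln(1 − (4/3)·0.214286) = −0.75 · ln(0.714285) = −0.75 · (-0.336473) = 0.2524.

0.2524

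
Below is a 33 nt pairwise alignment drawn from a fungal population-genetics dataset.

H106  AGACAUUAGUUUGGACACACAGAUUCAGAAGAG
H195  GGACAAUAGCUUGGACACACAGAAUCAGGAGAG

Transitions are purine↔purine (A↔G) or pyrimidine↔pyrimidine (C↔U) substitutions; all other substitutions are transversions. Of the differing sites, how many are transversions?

2

Mismatches occur at site 1 (A→G, transition), site 6 (U→A, transversion), site 10 (U→C, transition), site 24 (U→A, transversion), site 29 (A→G, transition).
Of the 5 differences, 3 transitions and 2 transversions, so the answer is 2.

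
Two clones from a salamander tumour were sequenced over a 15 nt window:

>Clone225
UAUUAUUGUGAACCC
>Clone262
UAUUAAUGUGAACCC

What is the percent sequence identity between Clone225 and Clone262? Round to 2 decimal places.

93.33%

Differing sites — 6:U/A.
14 of the 15 sites match, so the percent identity is 14/15 × 100 = 93.33%.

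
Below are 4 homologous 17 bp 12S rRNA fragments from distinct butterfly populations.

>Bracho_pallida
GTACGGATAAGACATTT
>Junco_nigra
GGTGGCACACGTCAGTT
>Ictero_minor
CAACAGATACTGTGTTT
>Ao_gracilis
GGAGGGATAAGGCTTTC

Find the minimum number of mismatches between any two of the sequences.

Pairwise Hamming distances:
  Bracho_pallida vs Junco_nigra: 8
  Bracho_pallida vs Ictero_minor: 8
  Bracho_pallida vs Ao_gracilis: 5
  Junco_nigra vs Ictero_minor: 12
  Junco_nigra vs Ao_gracilis: 8
  Ictero_minor vs Ao_gracilis: 9
The smallest is 5, between Bracho_pallida and Ao_gracilis.

5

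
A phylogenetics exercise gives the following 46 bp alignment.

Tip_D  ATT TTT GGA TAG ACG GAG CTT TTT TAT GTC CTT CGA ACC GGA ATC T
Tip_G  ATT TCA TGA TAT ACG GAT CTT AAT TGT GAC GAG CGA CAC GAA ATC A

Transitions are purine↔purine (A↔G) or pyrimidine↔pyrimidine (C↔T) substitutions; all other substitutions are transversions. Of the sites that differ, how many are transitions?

Mismatches occur at site 5 (T→C, transition), site 6 (T→A, transversion), site 7 (G→T, transversion), site 12 (G→T, transversion), site 18 (G→T, transversion), site 22 (T→A, transversion), site 23 (T→A, transversion), site 26 (A→G, transition), site 29 (T→A, transversion), site 31 (C→G, transversion), site 32 (T→A, transversion), site 33 (T→G, transversion), site 37 (A→C, transversion), site 38 (C→A, transversion), site 41 (G→A, transition), site 46 (T→A, transversion).
Of the 16 differences, 3 transitions and 13 transversions, so the answer is 3.

3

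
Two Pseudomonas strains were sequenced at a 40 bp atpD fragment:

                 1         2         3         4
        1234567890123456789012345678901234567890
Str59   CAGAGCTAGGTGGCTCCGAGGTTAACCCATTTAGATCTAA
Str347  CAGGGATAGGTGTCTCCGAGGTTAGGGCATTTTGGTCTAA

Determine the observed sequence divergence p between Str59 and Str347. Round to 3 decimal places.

Differing sites — 4:A/G; 6:C/A; 13:G/T; 25:A/G; 26:C/G; 27:C/G; 33:A/T; 35:A/G.
There are 8 differences over 40 sites, so p = 8/40 = 0.200.

0.200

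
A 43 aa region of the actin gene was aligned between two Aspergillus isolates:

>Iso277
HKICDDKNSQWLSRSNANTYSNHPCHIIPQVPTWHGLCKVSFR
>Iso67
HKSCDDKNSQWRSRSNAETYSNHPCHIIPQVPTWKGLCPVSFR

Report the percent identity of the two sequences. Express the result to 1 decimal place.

88.4%

Mismatches occur at site 3 (I↔S), site 12 (L↔R), site 18 (N↔E), site 35 (H↔K), site 39 (K↔P).
38 of the 43 sites match, so the percent identity is 38/43 × 100 = 88.4%.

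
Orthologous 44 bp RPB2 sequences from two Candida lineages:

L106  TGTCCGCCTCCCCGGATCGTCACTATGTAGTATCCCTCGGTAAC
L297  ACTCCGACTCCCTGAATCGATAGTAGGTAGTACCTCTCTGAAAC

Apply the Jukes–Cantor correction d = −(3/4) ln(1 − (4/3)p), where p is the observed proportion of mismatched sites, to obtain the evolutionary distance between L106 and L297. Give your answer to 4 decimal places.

Mismatches occur at site 1 (T/A), site 2 (G/C), site 7 (C/A), site 13 (C/T), site 15 (G/A), site 20 (T/A), site 21 (C/T), site 23 (C/G), site 26 (T/G), site 33 (T/C), site 35 (C/T), site 39 (G/T), site 41 (T/A).
p = 13/44 = 0.295455.
d = −0.75 · ln(1 − (4/3)·0.295455) = −0.75 · ln(0.606060) = −0.75 · (-0.500776) = 0.3756.

0.3756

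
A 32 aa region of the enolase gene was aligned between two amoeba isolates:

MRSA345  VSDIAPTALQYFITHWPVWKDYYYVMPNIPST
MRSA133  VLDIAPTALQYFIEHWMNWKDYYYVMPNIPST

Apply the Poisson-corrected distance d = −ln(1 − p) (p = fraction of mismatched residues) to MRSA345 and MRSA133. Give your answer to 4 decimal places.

Differing sites — 2:S/L; 14:T/E; 17:P/M; 18:V/N.
p = 4/32 = 0.125000.
d = −ln(1 − 0.125000) = −ln(0.875000) = 0.1335.

0.1335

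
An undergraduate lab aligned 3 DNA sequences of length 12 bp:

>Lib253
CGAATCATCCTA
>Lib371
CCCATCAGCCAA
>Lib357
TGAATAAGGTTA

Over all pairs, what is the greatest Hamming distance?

Pairwise Hamming distances:
  Lib253 vs Lib371: 4
  Lib253 vs Lib357: 5
  Lib371 vs Lib357: 7
The largest is 7, between Lib371 and Lib357.

7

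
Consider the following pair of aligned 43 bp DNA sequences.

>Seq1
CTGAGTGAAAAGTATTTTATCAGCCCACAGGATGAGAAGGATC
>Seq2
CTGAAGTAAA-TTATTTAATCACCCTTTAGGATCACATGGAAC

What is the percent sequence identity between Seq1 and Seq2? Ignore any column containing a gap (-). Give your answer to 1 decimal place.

69.0%

Excluding the 1 gap column leaves 42 comparable sites.
The sequences differ at positions 5 (G/A), 6 (T/G), 7 (G/T), 12 (G/T), 18 (T/A), 23 (G/C), 26 (C/T), 27 (A/T), 28 (C/T), 34 (G/C), 36 (G/C), 38 (A/T), 42 (T/A).
29 of the 42 comparable sites match, so the percent identity is 29/42 × 100 = 69.0%.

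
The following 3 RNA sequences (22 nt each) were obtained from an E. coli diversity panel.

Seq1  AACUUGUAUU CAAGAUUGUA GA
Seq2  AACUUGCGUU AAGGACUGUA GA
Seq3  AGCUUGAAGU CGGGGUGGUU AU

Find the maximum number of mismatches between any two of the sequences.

12

Pairwise Hamming distances:
  Seq1 vs Seq2: 5
  Seq1 vs Seq3: 10
  Seq2 vs Seq3: 12
The largest is 12, between Seq2 and Seq3.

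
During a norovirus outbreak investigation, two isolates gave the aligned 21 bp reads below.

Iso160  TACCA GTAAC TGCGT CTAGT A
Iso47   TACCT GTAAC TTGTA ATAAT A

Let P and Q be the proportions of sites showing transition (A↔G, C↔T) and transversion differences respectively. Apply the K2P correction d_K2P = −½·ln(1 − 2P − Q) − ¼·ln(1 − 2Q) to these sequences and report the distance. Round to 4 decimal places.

The sequences differ at positions 5 (A/T, transversion), 12 (G/T, transversion), 13 (C/G, transversion), 14 (G/T, transversion), 15 (T/A, transversion), 16 (C/A, transversion), 19 (G/A, transition).
Of the 7 differences, 1 transition and 6 transversions over 21 sites: P = 1/21 = 0.047619, Q = 6/21 = 0.285714.
d = −0.5·ln(0.619048) − 0.25·ln(0.428572) = −0.5·(-0.479572) − 0.25·(-0.847297) = 0.4516.

0.4516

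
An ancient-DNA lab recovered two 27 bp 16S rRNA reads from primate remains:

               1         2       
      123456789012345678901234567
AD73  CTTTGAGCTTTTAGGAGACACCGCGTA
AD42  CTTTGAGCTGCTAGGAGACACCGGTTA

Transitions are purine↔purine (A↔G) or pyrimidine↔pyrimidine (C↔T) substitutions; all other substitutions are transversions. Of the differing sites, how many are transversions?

The sequences differ at positions 10 (T/G, transversion), 11 (T/C, transition), 24 (C/G, transversion), 25 (G/T, transversion).
Of the 4 differences, 1 transition and 3 transversions, so the answer is 3.

3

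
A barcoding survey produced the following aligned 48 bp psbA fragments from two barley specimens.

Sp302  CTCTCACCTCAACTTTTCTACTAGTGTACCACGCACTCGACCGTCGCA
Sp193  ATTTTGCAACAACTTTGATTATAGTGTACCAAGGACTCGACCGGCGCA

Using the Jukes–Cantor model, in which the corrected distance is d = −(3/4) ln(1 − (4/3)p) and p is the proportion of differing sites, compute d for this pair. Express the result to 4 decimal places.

Mismatches occur at site 1 (C↔A), site 3 (C↔T), site 5 (C↔T), site 6 (A↔G), site 8 (C↔A), site 9 (T↔A), site 17 (T↔G), site 18 (C↔A), site 20 (A↔T), site 21 (C↔A), site 32 (C↔A), site 34 (C↔G), site 44 (T↔G).
p = 13/48 = 0.270833.
d = −0.75 · ln(1 − (4/3)·0.270833) = −0.75 · ln(0.638889) = −0.75 · (-0.448025) = 0.3360.

0.3360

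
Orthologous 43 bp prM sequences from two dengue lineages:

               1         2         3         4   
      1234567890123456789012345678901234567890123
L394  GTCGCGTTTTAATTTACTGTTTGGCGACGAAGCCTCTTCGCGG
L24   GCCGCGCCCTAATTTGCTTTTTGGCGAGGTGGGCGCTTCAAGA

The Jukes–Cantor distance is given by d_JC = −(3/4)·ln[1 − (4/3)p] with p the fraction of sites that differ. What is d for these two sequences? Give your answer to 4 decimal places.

0.4270

The sequences differ at positions 2 (T/C), 7 (T/C), 8 (T/C), 9 (T/C), 16 (A/G), 19 (G/T), 28 (C/G), 30 (A/T), 31 (A/G), 33 (C/G), 35 (T/G), 40 (G/A), 41 (C/A), 43 (G/A).
p = 14/43 = 0.325581.
d = −0.75 · ln(1 − (4/3)·0.325581) = −0.75 · ln(0.565892) = −0.75 · (-0.569352) = 0.4270.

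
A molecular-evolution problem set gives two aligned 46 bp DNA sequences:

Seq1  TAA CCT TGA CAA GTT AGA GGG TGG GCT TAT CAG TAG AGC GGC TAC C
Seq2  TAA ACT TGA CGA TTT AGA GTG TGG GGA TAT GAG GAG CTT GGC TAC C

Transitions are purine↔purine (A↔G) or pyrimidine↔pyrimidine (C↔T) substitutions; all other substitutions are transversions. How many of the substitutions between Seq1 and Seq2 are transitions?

Mismatches occur at site 4 (C→A, transversion), site 11 (A→G, transition), site 13 (G→T, transversion), site 20 (G→T, transversion), site 26 (C→G, transversion), site 27 (T→A, transversion), site 31 (C→G, transversion), site 34 (T→G, transversion), site 37 (A→C, transversion), site 38 (G→T, transversion), site 39 (C→T, transition).
Of the 11 differences, 2 transitions and 9 transversions, so the answer is 2.

2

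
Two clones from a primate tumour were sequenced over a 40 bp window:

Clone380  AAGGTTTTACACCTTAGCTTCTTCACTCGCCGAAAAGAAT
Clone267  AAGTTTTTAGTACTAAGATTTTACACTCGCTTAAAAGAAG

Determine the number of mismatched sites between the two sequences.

Differing sites — 4:G/T; 10:C/G; 11:A/T; 12:C/A; 15:T/A; 18:C/A; 21:C/T; 23:T/A; 31:C/T; 32:G/T; 40:T/G.
That gives 11 mismatches out of 40 aligned sites, so the Hamming distance is 11.

11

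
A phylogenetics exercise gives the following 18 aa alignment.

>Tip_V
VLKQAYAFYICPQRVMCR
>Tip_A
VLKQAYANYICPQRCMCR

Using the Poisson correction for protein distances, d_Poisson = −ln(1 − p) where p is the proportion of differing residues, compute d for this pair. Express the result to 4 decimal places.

0.1178

The sequences differ at positions 8 (F/N), 15 (V/C).
p = 2/18 = 0.111111.
d = −ln(1 − 0.111111) = −ln(0.888889) = 0.1178.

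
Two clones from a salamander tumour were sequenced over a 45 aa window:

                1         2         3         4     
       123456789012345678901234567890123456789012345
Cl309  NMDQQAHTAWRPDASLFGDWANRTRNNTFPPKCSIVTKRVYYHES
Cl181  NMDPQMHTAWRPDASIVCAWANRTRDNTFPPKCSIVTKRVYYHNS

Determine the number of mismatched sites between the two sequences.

Differing sites — 4:Q/P; 6:A/M; 16:L/I; 17:F/V; 18:G/C; 19:D/A; 26:N/D; 44:E/N.
That gives 8 mismatches out of 45 aligned sites, so the Hamming distance is 8.

8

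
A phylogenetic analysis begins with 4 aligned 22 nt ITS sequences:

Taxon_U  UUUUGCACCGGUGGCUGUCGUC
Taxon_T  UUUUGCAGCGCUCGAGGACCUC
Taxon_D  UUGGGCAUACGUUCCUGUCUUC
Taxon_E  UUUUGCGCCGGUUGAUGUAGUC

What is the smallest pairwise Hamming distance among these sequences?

Pairwise Hamming distances:
  Taxon_U vs Taxon_T: 7
  Taxon_U vs Taxon_D: 8
  Taxon_U vs Taxon_E: 4
  Taxon_T vs Taxon_D: 12
  Taxon_T vs Taxon_E: 8
  Taxon_D vs Taxon_E: 10
The smallest is 4, between Taxon_U and Taxon_E.

4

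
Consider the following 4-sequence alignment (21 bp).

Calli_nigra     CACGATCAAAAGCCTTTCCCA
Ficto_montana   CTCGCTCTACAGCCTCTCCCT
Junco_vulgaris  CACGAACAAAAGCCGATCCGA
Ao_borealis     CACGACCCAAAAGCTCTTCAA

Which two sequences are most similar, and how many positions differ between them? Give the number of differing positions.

4

Pairwise Hamming distances:
  Calli_nigra vs Ficto_montana: 6
  Calli_nigra vs Junco_vulgaris: 4
  Calli_nigra vs Ao_borealis: 7
  Ficto_montana vs Junco_vulgaris: 9
  Ficto_montana vs Ao_borealis: 10
  Junco_vulgaris vs Ao_borealis: 8
The smallest is 4, between Calli_nigra and Junco_vulgaris.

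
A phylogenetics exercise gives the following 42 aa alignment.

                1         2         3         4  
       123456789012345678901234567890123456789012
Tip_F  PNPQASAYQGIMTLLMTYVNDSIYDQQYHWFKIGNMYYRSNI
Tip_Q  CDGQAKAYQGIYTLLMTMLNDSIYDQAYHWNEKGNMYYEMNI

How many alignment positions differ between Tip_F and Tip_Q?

The sequences differ at positions 1 (P/C), 2 (N/D), 3 (P/G), 6 (S/K), 12 (M/Y), 18 (Y/M), 19 (V/L), 27 (Q/A), 31 (F/N), 32 (K/E), 33 (I/K), 39 (R/E), 40 (S/M).
That gives 13 mismatches out of 42 aligned sites, so the Hamming distance is 13.

13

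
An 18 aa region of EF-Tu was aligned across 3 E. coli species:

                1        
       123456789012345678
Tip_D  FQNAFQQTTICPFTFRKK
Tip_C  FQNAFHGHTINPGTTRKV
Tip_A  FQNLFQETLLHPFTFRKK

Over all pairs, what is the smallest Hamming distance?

Pairwise Hamming distances:
  Tip_D vs Tip_C: 7
  Tip_D vs Tip_A: 5
  Tip_C vs Tip_A: 10
The smallest is 5, between Tip_D and Tip_A.

5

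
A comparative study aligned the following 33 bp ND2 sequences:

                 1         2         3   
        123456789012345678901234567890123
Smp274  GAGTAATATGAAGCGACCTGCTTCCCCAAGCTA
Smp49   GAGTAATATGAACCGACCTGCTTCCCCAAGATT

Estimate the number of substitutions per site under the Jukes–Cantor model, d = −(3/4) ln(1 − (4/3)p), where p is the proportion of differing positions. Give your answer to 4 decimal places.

The sequences differ at positions 13 (G/C), 31 (C/A), 33 (A/T).
p = 3/33 = 0.090909.
d = −0.75 · ln(1 − (4/3)·0.090909) = −0.75 · ln(0.878788) = −0.75 · (-0.129212) = 0.0969.

0.0969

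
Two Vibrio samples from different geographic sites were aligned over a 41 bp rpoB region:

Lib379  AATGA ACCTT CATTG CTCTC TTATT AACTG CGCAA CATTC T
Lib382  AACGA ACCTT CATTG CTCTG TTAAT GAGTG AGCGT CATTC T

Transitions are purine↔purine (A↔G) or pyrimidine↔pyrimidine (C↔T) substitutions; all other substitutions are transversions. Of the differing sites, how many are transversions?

Mismatches occur at site 3 (T→C, transition), site 20 (C→G, transversion), site 24 (T→A, transversion), site 26 (A→G, transition), site 28 (C→G, transversion), site 31 (C→A, transversion), site 34 (A→G, transition), site 35 (A→T, transversion).
Of the 8 differences, 3 transitions and 5 transversions, so the answer is 5.

5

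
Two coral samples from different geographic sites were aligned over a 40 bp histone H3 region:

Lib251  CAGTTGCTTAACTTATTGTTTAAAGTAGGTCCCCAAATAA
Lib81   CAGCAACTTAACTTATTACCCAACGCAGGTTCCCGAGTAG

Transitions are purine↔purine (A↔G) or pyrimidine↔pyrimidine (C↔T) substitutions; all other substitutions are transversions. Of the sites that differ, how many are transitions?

11

The sequences differ at positions 4 (T/C, transition), 5 (T/A, transversion), 6 (G/A, transition), 18 (G/A, transition), 19 (T/C, transition), 20 (T/C, transition), 21 (T/C, transition), 24 (A/C, transversion), 26 (T/C, transition), 31 (C/T, transition), 35 (A/G, transition), 37 (A/G, transition), 40 (A/G, transition).
Of the 13 differences, 11 transitions and 2 transversions, so the answer is 11.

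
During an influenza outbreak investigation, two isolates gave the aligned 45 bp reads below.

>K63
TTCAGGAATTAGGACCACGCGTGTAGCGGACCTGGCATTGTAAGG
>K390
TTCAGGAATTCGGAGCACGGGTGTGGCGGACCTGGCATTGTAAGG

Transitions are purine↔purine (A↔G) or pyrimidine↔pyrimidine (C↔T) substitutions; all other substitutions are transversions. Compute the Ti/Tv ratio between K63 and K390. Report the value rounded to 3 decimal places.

Differing sites — 11:A/C (Tv); 15:C/G (Tv); 20:C/G (Tv); 25:A/G (Ti).
Of the 4 differences, 1 transition and 3 transversions, so Ti/Tv = 1/3 = 0.333.

0.333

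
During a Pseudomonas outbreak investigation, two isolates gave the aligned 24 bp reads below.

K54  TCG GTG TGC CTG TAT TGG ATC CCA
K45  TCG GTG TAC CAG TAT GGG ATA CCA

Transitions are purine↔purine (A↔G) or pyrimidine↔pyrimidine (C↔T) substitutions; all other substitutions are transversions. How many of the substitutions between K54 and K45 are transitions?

Mismatches occur at site 8 (G→A, transition), site 11 (T→A, transversion), site 16 (T→G, transversion), site 21 (C→A, transversion).
Of the 4 differences, 1 transition and 3 transversions, so the answer is 1.

1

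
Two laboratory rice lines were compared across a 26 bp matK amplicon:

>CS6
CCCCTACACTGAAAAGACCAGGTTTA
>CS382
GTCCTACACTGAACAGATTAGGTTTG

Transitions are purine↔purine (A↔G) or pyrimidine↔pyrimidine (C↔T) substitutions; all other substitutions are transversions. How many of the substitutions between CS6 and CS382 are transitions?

4

Differing sites — 1:C/G (Tv); 2:C/T (Ti); 14:A/C (Tv); 18:C/T (Ti); 19:C/T (Ti); 26:A/G (Ti).
Of the 6 differences, 4 transitions and 2 transversions, so the answer is 4.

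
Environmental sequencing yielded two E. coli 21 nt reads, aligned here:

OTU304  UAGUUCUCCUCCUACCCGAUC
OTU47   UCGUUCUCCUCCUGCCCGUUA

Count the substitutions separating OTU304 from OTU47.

4

The sequences differ at positions 2 (A/C), 14 (A/G), 19 (A/U), 21 (C/A).
That gives 4 mismatches out of 21 aligned sites, so the Hamming distance is 4.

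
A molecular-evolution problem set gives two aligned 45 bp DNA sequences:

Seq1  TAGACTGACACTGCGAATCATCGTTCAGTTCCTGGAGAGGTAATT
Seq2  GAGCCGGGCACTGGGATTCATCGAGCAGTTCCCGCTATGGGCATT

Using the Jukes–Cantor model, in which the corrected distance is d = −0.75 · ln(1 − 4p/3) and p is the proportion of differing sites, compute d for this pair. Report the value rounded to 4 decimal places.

Differing sites — 1:T/G; 4:A/C; 6:T/G; 8:A/G; 14:C/G; 17:A/T; 24:T/A; 25:T/G; 33:T/C; 35:G/C; 36:A/T; 37:G/A; 38:A/T; 41:T/G; 42:A/C.
p = 15/45 = 0.333333.
d = −0.75 · ln(1 − (4/3)·0.333333) = −0.75 · ln(0.555556) = −0.75 · (-0.587786) = 0.4408.

0.4408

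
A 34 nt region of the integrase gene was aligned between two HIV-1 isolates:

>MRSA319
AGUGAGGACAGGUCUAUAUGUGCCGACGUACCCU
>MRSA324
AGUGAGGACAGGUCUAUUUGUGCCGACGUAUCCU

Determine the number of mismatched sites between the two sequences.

Mismatches occur at site 18 (A/U), site 31 (C/U).
That gives 2 mismatches out of 34 aligned sites, so the Hamming distance is 2.

2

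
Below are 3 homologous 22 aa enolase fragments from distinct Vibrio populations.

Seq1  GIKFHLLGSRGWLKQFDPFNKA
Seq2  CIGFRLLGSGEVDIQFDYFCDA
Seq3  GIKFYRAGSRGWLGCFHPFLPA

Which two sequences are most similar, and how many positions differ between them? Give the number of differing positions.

8

Pairwise Hamming distances:
  Seq1 vs Seq2: 11
  Seq1 vs Seq3: 8
  Seq2 vs Seq3: 15
The smallest is 8, between Seq1 and Seq3.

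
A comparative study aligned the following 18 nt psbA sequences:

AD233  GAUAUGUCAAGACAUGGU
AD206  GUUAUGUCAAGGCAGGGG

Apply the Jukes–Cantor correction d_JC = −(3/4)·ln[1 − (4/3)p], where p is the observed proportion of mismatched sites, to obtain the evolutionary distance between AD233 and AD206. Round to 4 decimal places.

Mismatches occur at site 2 (A/U), site 12 (A/G), site 15 (U/G), site 18 (U/G).
p = 4/18 = 0.222222.
d = −0.75 · ln(1 − (4/3)·0.222222) = −0.75 · ln(0.703704) = −0.75 · (-0.351397) = 0.2635.

0.2635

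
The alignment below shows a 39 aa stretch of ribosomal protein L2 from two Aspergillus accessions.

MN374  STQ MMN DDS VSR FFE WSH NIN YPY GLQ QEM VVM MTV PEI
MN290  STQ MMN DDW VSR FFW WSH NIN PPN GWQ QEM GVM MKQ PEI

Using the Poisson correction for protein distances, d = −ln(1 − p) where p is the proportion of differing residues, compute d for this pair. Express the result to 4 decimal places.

0.2296

The sequences differ at positions 9 (S/W), 15 (E/W), 22 (Y/P), 24 (Y/N), 26 (L/W), 31 (V/G), 35 (T/K), 36 (V/Q).
p = 8/39 = 0.205128.
d = −ln(1 − 0.205128) = −ln(0.794872) = 0.2296.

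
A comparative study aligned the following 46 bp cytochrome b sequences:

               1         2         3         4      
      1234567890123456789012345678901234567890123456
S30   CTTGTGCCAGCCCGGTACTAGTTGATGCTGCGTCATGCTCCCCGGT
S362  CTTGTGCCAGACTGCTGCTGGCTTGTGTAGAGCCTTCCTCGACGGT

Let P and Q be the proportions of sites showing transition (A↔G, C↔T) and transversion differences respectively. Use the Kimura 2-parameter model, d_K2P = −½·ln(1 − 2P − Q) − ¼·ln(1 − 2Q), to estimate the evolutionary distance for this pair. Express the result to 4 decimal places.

Differing sites — 11:C/A (Tv); 13:C/T (Ti); 15:G/C (Tv); 17:A/G (Ti); 20:A/G (Ti); 22:T/C (Ti); 24:G/T (Tv); 25:A/G (Ti); 28:C/T (Ti); 29:T/A (Tv); 31:C/A (Tv); 33:T/C (Ti); 35:A/T (Tv); 37:G/C (Tv); 41:C/G (Tv); 42:C/A (Tv).
Of the 16 differences, 7 transitions and 9 transversions over 46 sites: P = 7/46 = 0.152174, Q = 9/46 = 0.195652.
d = −0.5·ln(0.500000) − 0.25·ln(0.608696) = −0.5·(-0.693147) − 0.25·(-0.496436) = 0.4707.

0.4707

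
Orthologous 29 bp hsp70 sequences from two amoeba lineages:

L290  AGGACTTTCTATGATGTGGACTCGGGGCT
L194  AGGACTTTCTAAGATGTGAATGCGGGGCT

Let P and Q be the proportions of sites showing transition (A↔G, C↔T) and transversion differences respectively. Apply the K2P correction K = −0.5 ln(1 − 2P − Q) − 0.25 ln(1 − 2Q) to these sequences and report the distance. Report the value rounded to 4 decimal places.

The sequences differ at positions 12 (T/A, transversion), 19 (G/A, transition), 21 (C/T, transition), 22 (T/G, transversion).
Of the 4 differences, 2 transitions and 2 transversions over 29 sites: P = 2/29 = 0.068966, Q = 2/29 = 0.068966.
d = −0.5·ln(0.793102) − 0.25·ln(0.862068) = −0.5·(-0.231803) − 0.25·(-0.148421) = 0.1530.

0.1530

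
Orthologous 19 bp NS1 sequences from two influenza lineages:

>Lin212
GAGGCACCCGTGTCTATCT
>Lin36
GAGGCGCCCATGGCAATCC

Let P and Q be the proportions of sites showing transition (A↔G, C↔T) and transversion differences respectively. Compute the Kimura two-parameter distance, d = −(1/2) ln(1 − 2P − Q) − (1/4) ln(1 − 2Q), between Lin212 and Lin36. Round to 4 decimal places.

Mismatches occur at site 6 (A→G, transition), site 10 (G→A, transition), site 13 (T→G, transversion), site 15 (T→A, transversion), site 19 (T→C, transition).
Of the 5 differences, 3 transitions and 2 transversions over 19 sites: P = 3/19 = 0.157895, Q = 2/19 = 0.105263.
d = −0.5·ln(0.578947) − 0.25·ln(0.789474) = −0.5·(-0.546544) − 0.25·(-0.236388) = 0.3324.

0.3324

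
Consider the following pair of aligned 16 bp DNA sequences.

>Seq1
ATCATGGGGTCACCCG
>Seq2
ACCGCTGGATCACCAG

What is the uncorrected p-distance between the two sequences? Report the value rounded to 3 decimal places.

Differing sites — 2:T/C; 4:A/G; 5:T/C; 6:G/T; 9:G/A; 15:C/A.
There are 6 differences over 16 sites, so p = 6/16 = 0.375.

0.375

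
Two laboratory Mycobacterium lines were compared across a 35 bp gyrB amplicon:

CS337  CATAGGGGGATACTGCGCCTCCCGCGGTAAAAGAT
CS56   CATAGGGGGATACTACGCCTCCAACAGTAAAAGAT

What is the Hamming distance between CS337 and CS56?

Differing sites — 15:G/A; 23:C/A; 24:G/A; 26:G/A.
That gives 4 mismatches out of 35 aligned sites, so the Hamming distance is 4.

4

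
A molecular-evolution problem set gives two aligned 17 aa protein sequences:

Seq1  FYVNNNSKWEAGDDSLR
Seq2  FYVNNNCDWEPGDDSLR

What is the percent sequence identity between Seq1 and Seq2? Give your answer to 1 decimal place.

82.4%

Differing sites — 7:S/C; 8:K/D; 11:A/P.
14 of the 17 sites match, so the percent identity is 14/17 × 100 = 82.4%.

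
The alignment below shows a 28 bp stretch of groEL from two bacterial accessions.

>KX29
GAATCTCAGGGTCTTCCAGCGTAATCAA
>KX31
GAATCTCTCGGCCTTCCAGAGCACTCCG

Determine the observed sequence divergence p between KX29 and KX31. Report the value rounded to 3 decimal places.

Differing sites — 8:A/T; 9:G/C; 12:T/C; 20:C/A; 22:T/C; 24:A/C; 27:A/C; 28:A/G.
There are 8 differences over 28 sites, so p = 8/28 = 0.286.

0.286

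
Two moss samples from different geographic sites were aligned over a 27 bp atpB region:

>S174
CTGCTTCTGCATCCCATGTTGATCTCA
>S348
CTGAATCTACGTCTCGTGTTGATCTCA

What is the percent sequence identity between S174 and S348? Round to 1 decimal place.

Differing sites — 4:C/A; 5:T/A; 9:G/A; 11:A/G; 14:C/T; 16:A/G.
21 of the 27 sites match, so the percent identity is 21/27 × 100 = 77.8%.

77.8%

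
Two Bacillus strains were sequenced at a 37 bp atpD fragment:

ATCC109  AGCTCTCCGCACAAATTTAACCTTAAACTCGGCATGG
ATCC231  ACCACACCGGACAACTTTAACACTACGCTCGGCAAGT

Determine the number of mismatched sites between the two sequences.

Differing sites — 2:G/C; 4:T/A; 6:T/A; 10:C/G; 15:A/C; 22:C/A; 23:T/C; 26:A/C; 27:A/G; 35:T/A; 37:G/T.
That gives 11 mismatches out of 37 aligned sites, so the Hamming distance is 11.

11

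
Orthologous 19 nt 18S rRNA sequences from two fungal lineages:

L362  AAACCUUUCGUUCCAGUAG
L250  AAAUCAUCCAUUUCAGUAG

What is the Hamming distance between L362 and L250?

The sequences differ at positions 4 (C/U), 6 (U/A), 8 (U/C), 10 (G/A), 13 (C/U).
That gives 5 mismatches out of 19 aligned sites, so the Hamming distance is 5.

5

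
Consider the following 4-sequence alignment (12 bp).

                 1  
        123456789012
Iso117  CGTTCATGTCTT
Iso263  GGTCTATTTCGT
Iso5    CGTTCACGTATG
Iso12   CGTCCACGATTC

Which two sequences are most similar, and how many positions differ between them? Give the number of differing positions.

Pairwise Hamming distances:
  Iso117 vs Iso263: 5
  Iso117 vs Iso5: 3
  Iso117 vs Iso12: 5
  Iso263 vs Iso5: 8
  Iso263 vs Iso12: 8
  Iso5 vs Iso12: 4
The smallest is 3, between Iso117 and Iso5.

3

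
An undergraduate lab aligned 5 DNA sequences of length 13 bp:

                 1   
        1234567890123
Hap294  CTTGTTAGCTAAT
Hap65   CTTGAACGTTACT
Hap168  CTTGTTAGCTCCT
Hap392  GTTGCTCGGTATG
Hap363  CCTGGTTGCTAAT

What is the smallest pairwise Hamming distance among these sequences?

Pairwise Hamming distances:
  Hap294 vs Hap65: 5
  Hap294 vs Hap168: 2
  Hap294 vs Hap392: 6
  Hap294 vs Hap363: 3
  Hap65 vs Hap168: 5
  Hap65 vs Hap392: 6
  Hap65 vs Hap363: 6
  Hap168 vs Hap392: 7
  Hap168 vs Hap363: 5
  Hap392 vs Hap363: 7
The smallest is 2, between Hap294 and Hap168.

2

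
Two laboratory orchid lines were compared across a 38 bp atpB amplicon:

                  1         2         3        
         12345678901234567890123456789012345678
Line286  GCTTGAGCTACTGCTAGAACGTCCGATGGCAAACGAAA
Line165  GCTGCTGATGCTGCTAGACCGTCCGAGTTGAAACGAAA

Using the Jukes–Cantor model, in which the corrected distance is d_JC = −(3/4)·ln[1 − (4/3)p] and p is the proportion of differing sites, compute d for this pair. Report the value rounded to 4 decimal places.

Differing sites — 4:T/G; 5:G/C; 6:A/T; 8:C/A; 10:A/G; 19:A/C; 27:T/G; 28:G/T; 29:G/T; 30:C/G.
p = 10/38 = 0.263158.
d = −0.75 · ln(1 − (4/3)·0.263158) = −0.75 · ln(0.649123) = −0.75 · (-0.432133) = 0.3241.

0.3241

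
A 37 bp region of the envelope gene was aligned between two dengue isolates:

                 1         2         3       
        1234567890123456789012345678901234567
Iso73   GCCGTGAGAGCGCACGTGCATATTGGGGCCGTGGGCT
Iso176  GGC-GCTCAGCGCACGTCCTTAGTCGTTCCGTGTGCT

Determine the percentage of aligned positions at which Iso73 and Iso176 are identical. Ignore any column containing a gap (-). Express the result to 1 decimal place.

Excluding the 1 gap column leaves 36 comparable sites.
Mismatches occur at site 2 (C/G), site 5 (T/G), site 6 (G/C), site 7 (A/T), site 8 (G/C), site 18 (G/C), site 20 (A/T), site 23 (T/G), site 25 (G/C), site 27 (G/T), site 28 (G/T), site 34 (G/T).
24 of the 36 comparable sites match, so the percent identity is 24/36 × 100 = 66.7%.

66.7%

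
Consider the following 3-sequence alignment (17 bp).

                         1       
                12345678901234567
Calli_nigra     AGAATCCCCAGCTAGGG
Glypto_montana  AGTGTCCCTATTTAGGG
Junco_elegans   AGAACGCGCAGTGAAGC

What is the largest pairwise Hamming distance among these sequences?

10

Pairwise Hamming distances:
  Calli_nigra vs Glypto_montana: 5
  Calli_nigra vs Junco_elegans: 7
  Glypto_montana vs Junco_elegans: 10
The largest is 10, between Glypto_montana and Junco_elegans.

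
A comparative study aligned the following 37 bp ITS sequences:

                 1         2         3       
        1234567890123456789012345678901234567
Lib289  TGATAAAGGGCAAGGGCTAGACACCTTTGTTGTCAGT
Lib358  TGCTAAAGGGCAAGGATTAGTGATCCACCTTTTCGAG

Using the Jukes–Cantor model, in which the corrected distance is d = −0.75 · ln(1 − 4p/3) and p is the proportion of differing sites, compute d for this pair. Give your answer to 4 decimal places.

0.5266

Differing sites — 3:A/C; 16:G/A; 17:C/T; 21:A/T; 22:C/G; 24:C/T; 26:T/C; 27:T/A; 28:T/C; 29:G/C; 32:G/T; 35:A/G; 36:G/A; 37:T/G.
p = 14/37 = 0.378378.
d = −0.75 · ln(1 − (4/3)·0.378378) = −0.75 · ln(0.495496) = −0.75 · (-0.702196) = 0.5266.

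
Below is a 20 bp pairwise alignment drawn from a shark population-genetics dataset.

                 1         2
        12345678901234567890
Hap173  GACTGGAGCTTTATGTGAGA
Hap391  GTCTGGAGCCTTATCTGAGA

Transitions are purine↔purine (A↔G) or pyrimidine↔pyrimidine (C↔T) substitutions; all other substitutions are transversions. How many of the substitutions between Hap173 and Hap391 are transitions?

1

Differing sites — 2:A/T (Tv); 10:T/C (Ti); 15:G/C (Tv).
Of the 3 differences, 1 transition and 2 transversions, so the answer is 1.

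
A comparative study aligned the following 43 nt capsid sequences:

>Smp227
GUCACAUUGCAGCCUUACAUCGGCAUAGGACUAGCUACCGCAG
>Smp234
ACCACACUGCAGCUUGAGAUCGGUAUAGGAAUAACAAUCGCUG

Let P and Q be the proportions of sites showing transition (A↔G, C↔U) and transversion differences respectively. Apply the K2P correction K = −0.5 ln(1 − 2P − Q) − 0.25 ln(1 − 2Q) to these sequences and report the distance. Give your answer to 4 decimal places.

Differing sites — 1:G/A (Ti); 2:U/C (Ti); 7:U/C (Ti); 14:C/U (Ti); 16:U/G (Tv); 18:C/G (Tv); 24:C/U (Ti); 31:C/A (Tv); 34:G/A (Ti); 36:U/A (Tv); 38:C/U (Ti); 42:A/U (Tv).
Of the 12 differences, 7 transitions and 5 transversions over 43 sites: P = 7/43 = 0.162791, Q = 5/43 = 0.116279.
d = −0.5·ln(0.558139) − 0.25·ln(0.767442) = −0.5·(-0.583147) − 0.25·(-0.264692) = 0.3577.

0.3577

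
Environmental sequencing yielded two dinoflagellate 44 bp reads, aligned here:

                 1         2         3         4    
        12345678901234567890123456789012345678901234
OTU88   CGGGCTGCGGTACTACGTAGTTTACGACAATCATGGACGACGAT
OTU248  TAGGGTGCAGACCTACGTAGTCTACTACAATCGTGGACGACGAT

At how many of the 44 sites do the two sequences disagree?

Mismatches occur at site 1 (C↔T), site 2 (G↔A), site 5 (C↔G), site 9 (G↔A), site 11 (T↔A), site 12 (A↔C), site 22 (T↔C), site 26 (G↔T), site 33 (A↔G).
That gives 9 mismatches out of 44 aligned sites, so the Hamming distance is 9.

9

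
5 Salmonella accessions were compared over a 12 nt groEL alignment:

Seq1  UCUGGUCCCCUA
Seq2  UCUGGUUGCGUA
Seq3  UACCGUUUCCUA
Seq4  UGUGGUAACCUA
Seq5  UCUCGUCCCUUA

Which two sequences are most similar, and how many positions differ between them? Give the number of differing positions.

Pairwise Hamming distances:
  Seq1 vs Seq2: 3
  Seq1 vs Seq3: 5
  Seq1 vs Seq4: 3
  Seq1 vs Seq5: 2
  Seq2 vs Seq3: 5
  Seq2 vs Seq4: 4
  Seq2 vs Seq5: 4
  Seq3 vs Seq4: 5
  Seq3 vs Seq5: 5
  Seq4 vs Seq5: 5
The smallest is 2, between Seq1 and Seq5.

2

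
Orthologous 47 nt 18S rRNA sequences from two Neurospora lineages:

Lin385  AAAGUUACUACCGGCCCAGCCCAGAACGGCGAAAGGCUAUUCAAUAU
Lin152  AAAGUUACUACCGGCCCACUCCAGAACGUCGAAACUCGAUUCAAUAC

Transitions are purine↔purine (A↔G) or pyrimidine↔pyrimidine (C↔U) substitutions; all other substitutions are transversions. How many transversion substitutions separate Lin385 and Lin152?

The sequences differ at positions 19 (G/C, transversion), 20 (C/U, transition), 29 (G/U, transversion), 35 (G/C, transversion), 36 (G/U, transversion), 38 (U/G, transversion), 47 (U/C, transition).
Of the 7 differences, 2 transitions and 5 transversions, so the answer is 5.

5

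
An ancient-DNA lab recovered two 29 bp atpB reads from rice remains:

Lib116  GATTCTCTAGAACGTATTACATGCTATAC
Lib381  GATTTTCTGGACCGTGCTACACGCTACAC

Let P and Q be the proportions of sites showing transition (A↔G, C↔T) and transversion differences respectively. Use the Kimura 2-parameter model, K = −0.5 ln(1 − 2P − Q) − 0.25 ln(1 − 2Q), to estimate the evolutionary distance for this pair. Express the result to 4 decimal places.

Differing sites — 5:C/T (Ti); 9:A/G (Ti); 12:A/C (Tv); 16:A/G (Ti); 17:T/C (Ti); 22:T/C (Ti); 27:T/C (Ti).
Of the 7 differences, 6 transitions and 1 transversion over 29 sites: P = 6/29 = 0.206897, Q = 1/29 = 0.034483.
d = −0.5·ln(0.551723) − 0.25·ln(0.931034) = −0.5·(-0.594709) − 0.25·(-0.071459) = 0.3152.

0.3152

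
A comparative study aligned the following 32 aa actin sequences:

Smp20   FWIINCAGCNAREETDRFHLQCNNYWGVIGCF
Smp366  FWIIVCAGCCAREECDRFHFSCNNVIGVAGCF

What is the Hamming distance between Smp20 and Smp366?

The sequences differ at positions 5 (N/V), 10 (N/C), 15 (T/C), 20 (L/F), 21 (Q/S), 25 (Y/V), 26 (W/I), 29 (I/A).
That gives 8 mismatches out of 32 aligned sites, so the Hamming distance is 8.

8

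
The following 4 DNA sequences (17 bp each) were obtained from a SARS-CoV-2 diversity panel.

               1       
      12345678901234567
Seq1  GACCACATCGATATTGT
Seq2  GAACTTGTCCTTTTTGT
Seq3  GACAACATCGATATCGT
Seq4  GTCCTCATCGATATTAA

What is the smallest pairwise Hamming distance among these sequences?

2

Pairwise Hamming distances:
  Seq1 vs Seq2: 7
  Seq1 vs Seq3: 2
  Seq1 vs Seq4: 4
  Seq2 vs Seq3: 9
  Seq2 vs Seq4: 9
  Seq3 vs Seq4: 6
The smallest is 2, between Seq1 and Seq3.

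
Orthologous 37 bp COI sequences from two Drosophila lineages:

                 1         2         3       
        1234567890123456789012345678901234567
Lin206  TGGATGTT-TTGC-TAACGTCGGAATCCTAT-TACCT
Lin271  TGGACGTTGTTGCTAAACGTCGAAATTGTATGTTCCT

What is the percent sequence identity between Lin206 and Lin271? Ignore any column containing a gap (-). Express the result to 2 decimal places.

82.35%

Excluding the 3 gap columns leaves 34 comparable sites.
The sequences differ at positions 5 (T/C), 15 (T/A), 23 (G/A), 27 (C/T), 28 (C/G), 34 (A/T).
28 of the 34 comparable sites match, so the percent identity is 28/34 × 100 = 82.35%.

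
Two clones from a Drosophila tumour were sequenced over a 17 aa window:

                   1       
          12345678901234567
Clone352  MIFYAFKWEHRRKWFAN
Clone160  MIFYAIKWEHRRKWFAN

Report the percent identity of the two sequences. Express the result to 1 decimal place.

The sequences differ at position 6 (F/I).
16 of the 17 sites match, so the percent identity is 16/17 × 100 = 94.1%.

94.1%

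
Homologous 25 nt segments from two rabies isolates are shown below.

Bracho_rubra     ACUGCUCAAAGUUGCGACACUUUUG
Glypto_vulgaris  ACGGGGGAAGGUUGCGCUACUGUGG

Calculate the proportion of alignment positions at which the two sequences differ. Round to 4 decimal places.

The sequences differ at positions 3 (U/G), 5 (C/G), 6 (U/G), 7 (C/G), 10 (A/G), 17 (A/C), 18 (C/U), 22 (U/G), 24 (U/G).
There are 9 differences over 25 sites, so p = 9/25 = 0.3600.

0.3600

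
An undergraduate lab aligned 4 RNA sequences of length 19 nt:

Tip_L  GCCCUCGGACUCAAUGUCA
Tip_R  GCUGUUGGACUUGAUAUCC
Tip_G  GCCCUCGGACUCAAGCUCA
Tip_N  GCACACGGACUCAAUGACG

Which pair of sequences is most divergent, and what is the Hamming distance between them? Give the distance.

Pairwise Hamming distances:
  Tip_L vs Tip_R: 7
  Tip_L vs Tip_G: 2
  Tip_L vs Tip_N: 4
  Tip_R vs Tip_G: 8
  Tip_R vs Tip_N: 9
  Tip_G vs Tip_N: 6
The largest is 9, between Tip_R and Tip_N.

9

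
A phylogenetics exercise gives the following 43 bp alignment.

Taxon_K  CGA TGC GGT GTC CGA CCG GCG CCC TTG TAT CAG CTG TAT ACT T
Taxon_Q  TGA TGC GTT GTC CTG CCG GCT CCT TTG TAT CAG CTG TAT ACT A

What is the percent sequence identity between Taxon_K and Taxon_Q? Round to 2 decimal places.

The sequences differ at positions 1 (C/T), 8 (G/T), 14 (G/T), 15 (A/G), 21 (G/T), 24 (C/T), 43 (T/A).
36 of the 43 sites match, so the percent identity is 36/43 × 100 = 83.72%.

83.72%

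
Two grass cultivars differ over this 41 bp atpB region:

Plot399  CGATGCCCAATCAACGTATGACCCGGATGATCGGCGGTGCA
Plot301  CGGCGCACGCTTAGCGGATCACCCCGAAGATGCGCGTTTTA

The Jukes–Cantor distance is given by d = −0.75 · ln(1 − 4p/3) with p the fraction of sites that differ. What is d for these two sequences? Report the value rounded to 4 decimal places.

0.5510

Mismatches occur at site 3 (A↔G), site 4 (T↔C), site 7 (C↔A), site 9 (A↔G), site 10 (A↔C), site 12 (C↔T), site 14 (A↔G), site 17 (T↔G), site 20 (G↔C), site 25 (G↔C), site 28 (T↔A), site 32 (C↔G), site 33 (G↔C), site 37 (G↔T), site 39 (G↔T), site 40 (C↔T).
p = 16/41 = 0.390244.
d = −0.75 · ln(1 − (4/3)·0.390244) = −0.75 · ln(0.479675) = −0.75 · (-0.734646) = 0.5510.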